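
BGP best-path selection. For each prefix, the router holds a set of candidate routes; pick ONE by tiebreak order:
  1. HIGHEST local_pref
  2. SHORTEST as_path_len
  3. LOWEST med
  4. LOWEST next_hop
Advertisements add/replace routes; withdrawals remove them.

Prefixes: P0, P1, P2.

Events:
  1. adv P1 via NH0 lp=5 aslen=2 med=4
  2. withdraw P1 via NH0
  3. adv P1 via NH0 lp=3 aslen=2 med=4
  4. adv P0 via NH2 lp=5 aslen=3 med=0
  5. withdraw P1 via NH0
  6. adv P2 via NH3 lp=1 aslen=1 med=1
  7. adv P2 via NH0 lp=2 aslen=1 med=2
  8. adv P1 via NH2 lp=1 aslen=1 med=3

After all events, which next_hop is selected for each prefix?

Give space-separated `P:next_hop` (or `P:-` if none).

Answer: P0:NH2 P1:NH2 P2:NH0

Derivation:
Op 1: best P0=- P1=NH0 P2=-
Op 2: best P0=- P1=- P2=-
Op 3: best P0=- P1=NH0 P2=-
Op 4: best P0=NH2 P1=NH0 P2=-
Op 5: best P0=NH2 P1=- P2=-
Op 6: best P0=NH2 P1=- P2=NH3
Op 7: best P0=NH2 P1=- P2=NH0
Op 8: best P0=NH2 P1=NH2 P2=NH0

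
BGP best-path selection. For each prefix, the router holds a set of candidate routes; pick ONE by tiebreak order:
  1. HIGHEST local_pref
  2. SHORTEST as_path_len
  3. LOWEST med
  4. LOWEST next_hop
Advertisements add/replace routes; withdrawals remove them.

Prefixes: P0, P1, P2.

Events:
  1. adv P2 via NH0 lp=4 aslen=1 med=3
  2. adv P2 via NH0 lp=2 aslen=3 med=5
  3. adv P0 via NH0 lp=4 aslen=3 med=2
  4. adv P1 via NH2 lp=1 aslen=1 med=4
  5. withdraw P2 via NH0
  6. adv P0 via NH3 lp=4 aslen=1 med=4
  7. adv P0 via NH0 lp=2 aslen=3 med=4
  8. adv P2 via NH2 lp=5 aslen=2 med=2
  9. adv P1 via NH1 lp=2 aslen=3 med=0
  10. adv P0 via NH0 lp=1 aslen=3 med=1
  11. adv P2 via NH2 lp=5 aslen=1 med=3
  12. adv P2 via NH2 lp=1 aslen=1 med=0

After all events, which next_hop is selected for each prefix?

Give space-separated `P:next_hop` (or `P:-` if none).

Answer: P0:NH3 P1:NH1 P2:NH2

Derivation:
Op 1: best P0=- P1=- P2=NH0
Op 2: best P0=- P1=- P2=NH0
Op 3: best P0=NH0 P1=- P2=NH0
Op 4: best P0=NH0 P1=NH2 P2=NH0
Op 5: best P0=NH0 P1=NH2 P2=-
Op 6: best P0=NH3 P1=NH2 P2=-
Op 7: best P0=NH3 P1=NH2 P2=-
Op 8: best P0=NH3 P1=NH2 P2=NH2
Op 9: best P0=NH3 P1=NH1 P2=NH2
Op 10: best P0=NH3 P1=NH1 P2=NH2
Op 11: best P0=NH3 P1=NH1 P2=NH2
Op 12: best P0=NH3 P1=NH1 P2=NH2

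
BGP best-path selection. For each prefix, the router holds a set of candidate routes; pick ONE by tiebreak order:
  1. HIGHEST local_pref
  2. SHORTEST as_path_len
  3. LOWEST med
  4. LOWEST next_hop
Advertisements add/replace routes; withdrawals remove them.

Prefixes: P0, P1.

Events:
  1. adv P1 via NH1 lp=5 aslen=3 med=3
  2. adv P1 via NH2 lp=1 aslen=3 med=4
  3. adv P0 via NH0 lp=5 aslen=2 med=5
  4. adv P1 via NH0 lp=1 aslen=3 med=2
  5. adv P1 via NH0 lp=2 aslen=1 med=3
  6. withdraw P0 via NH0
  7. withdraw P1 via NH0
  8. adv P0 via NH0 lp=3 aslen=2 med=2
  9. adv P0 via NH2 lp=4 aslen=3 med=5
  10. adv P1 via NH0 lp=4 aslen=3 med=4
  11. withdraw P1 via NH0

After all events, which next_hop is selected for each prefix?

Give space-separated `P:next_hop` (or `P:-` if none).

Answer: P0:NH2 P1:NH1

Derivation:
Op 1: best P0=- P1=NH1
Op 2: best P0=- P1=NH1
Op 3: best P0=NH0 P1=NH1
Op 4: best P0=NH0 P1=NH1
Op 5: best P0=NH0 P1=NH1
Op 6: best P0=- P1=NH1
Op 7: best P0=- P1=NH1
Op 8: best P0=NH0 P1=NH1
Op 9: best P0=NH2 P1=NH1
Op 10: best P0=NH2 P1=NH1
Op 11: best P0=NH2 P1=NH1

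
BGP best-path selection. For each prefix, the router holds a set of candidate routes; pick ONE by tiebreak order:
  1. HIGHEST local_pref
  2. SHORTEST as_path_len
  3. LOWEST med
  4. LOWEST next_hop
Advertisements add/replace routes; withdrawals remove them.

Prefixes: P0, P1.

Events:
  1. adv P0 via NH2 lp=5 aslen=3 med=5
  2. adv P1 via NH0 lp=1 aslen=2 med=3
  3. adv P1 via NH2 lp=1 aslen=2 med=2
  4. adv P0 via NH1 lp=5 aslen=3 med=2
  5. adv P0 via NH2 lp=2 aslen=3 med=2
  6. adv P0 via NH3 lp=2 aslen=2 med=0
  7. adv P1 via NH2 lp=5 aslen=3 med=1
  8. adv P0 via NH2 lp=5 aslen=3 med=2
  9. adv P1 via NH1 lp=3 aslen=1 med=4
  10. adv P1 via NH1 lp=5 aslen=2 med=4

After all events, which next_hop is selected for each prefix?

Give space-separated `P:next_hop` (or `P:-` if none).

Op 1: best P0=NH2 P1=-
Op 2: best P0=NH2 P1=NH0
Op 3: best P0=NH2 P1=NH2
Op 4: best P0=NH1 P1=NH2
Op 5: best P0=NH1 P1=NH2
Op 6: best P0=NH1 P1=NH2
Op 7: best P0=NH1 P1=NH2
Op 8: best P0=NH1 P1=NH2
Op 9: best P0=NH1 P1=NH2
Op 10: best P0=NH1 P1=NH1

Answer: P0:NH1 P1:NH1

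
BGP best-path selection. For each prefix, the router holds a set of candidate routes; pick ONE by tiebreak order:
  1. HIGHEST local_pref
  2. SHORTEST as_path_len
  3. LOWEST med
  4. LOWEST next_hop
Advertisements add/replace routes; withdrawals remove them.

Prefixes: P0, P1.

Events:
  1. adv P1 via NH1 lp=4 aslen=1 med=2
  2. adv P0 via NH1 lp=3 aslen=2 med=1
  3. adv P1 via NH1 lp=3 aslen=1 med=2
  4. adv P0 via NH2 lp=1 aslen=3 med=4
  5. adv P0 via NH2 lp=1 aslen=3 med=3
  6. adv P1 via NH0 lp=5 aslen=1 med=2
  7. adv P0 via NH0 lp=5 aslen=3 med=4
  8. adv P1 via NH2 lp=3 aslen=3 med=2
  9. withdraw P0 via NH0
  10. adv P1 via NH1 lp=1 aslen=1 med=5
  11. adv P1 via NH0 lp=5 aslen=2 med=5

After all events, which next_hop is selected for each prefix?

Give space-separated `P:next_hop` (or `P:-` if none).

Answer: P0:NH1 P1:NH0

Derivation:
Op 1: best P0=- P1=NH1
Op 2: best P0=NH1 P1=NH1
Op 3: best P0=NH1 P1=NH1
Op 4: best P0=NH1 P1=NH1
Op 5: best P0=NH1 P1=NH1
Op 6: best P0=NH1 P1=NH0
Op 7: best P0=NH0 P1=NH0
Op 8: best P0=NH0 P1=NH0
Op 9: best P0=NH1 P1=NH0
Op 10: best P0=NH1 P1=NH0
Op 11: best P0=NH1 P1=NH0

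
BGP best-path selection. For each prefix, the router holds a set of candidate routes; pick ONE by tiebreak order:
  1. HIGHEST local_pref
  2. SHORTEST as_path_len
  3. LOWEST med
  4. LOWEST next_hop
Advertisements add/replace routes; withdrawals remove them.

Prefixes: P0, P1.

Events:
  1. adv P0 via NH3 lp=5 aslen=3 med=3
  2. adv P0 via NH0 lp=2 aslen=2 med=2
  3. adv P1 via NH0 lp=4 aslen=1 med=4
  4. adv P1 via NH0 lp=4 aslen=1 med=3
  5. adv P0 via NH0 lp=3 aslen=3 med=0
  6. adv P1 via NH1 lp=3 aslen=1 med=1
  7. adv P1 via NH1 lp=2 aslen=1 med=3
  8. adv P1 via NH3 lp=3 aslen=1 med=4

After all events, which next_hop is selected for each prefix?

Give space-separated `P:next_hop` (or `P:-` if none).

Answer: P0:NH3 P1:NH0

Derivation:
Op 1: best P0=NH3 P1=-
Op 2: best P0=NH3 P1=-
Op 3: best P0=NH3 P1=NH0
Op 4: best P0=NH3 P1=NH0
Op 5: best P0=NH3 P1=NH0
Op 6: best P0=NH3 P1=NH0
Op 7: best P0=NH3 P1=NH0
Op 8: best P0=NH3 P1=NH0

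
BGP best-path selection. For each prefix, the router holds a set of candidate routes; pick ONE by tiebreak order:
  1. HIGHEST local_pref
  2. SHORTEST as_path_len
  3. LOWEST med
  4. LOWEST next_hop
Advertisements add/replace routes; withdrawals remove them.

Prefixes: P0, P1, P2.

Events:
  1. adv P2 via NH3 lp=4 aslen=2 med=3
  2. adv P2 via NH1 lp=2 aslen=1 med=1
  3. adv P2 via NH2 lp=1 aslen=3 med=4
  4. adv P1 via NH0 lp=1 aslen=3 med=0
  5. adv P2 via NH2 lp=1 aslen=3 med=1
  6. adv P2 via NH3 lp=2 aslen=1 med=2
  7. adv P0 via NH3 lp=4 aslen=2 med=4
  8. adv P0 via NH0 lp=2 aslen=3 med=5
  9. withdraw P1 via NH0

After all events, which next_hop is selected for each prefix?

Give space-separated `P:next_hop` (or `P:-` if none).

Op 1: best P0=- P1=- P2=NH3
Op 2: best P0=- P1=- P2=NH3
Op 3: best P0=- P1=- P2=NH3
Op 4: best P0=- P1=NH0 P2=NH3
Op 5: best P0=- P1=NH0 P2=NH3
Op 6: best P0=- P1=NH0 P2=NH1
Op 7: best P0=NH3 P1=NH0 P2=NH1
Op 8: best P0=NH3 P1=NH0 P2=NH1
Op 9: best P0=NH3 P1=- P2=NH1

Answer: P0:NH3 P1:- P2:NH1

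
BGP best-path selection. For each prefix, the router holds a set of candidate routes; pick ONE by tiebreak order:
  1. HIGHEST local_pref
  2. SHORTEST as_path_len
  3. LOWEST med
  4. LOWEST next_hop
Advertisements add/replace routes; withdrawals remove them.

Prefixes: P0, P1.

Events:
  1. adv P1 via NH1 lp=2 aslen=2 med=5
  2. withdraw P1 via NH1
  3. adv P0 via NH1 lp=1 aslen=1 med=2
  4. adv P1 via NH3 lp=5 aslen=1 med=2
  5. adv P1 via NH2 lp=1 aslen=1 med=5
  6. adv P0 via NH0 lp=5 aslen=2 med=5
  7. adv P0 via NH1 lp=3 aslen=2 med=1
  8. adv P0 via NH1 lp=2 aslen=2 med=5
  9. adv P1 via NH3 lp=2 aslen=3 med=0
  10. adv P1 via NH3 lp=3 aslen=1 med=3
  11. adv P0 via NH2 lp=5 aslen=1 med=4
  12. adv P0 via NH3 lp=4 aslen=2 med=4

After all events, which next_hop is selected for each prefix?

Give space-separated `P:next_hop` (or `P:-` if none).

Op 1: best P0=- P1=NH1
Op 2: best P0=- P1=-
Op 3: best P0=NH1 P1=-
Op 4: best P0=NH1 P1=NH3
Op 5: best P0=NH1 P1=NH3
Op 6: best P0=NH0 P1=NH3
Op 7: best P0=NH0 P1=NH3
Op 8: best P0=NH0 P1=NH3
Op 9: best P0=NH0 P1=NH3
Op 10: best P0=NH0 P1=NH3
Op 11: best P0=NH2 P1=NH3
Op 12: best P0=NH2 P1=NH3

Answer: P0:NH2 P1:NH3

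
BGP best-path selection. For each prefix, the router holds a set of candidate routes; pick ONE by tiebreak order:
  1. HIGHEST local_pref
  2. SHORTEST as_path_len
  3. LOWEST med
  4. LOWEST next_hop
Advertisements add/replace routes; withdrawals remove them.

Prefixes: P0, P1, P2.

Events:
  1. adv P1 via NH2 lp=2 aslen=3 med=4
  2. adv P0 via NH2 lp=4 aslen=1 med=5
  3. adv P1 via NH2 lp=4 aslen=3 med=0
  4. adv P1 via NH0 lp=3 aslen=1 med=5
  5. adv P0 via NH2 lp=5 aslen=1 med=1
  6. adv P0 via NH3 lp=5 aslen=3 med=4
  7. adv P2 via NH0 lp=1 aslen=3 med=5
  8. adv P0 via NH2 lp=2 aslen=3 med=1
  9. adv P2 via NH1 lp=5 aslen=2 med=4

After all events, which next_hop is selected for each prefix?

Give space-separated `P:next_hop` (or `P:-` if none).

Answer: P0:NH3 P1:NH2 P2:NH1

Derivation:
Op 1: best P0=- P1=NH2 P2=-
Op 2: best P0=NH2 P1=NH2 P2=-
Op 3: best P0=NH2 P1=NH2 P2=-
Op 4: best P0=NH2 P1=NH2 P2=-
Op 5: best P0=NH2 P1=NH2 P2=-
Op 6: best P0=NH2 P1=NH2 P2=-
Op 7: best P0=NH2 P1=NH2 P2=NH0
Op 8: best P0=NH3 P1=NH2 P2=NH0
Op 9: best P0=NH3 P1=NH2 P2=NH1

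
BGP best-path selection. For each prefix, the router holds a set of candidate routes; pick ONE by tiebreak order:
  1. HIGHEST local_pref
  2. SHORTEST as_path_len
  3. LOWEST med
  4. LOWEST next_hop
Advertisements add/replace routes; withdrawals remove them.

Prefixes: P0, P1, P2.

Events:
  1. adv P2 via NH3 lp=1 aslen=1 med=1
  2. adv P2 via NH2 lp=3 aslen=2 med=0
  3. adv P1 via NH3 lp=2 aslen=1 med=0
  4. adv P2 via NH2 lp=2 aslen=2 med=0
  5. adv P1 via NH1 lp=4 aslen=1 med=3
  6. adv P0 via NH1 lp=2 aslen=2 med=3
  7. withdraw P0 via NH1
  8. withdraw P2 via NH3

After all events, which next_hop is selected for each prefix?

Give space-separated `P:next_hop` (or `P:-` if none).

Op 1: best P0=- P1=- P2=NH3
Op 2: best P0=- P1=- P2=NH2
Op 3: best P0=- P1=NH3 P2=NH2
Op 4: best P0=- P1=NH3 P2=NH2
Op 5: best P0=- P1=NH1 P2=NH2
Op 6: best P0=NH1 P1=NH1 P2=NH2
Op 7: best P0=- P1=NH1 P2=NH2
Op 8: best P0=- P1=NH1 P2=NH2

Answer: P0:- P1:NH1 P2:NH2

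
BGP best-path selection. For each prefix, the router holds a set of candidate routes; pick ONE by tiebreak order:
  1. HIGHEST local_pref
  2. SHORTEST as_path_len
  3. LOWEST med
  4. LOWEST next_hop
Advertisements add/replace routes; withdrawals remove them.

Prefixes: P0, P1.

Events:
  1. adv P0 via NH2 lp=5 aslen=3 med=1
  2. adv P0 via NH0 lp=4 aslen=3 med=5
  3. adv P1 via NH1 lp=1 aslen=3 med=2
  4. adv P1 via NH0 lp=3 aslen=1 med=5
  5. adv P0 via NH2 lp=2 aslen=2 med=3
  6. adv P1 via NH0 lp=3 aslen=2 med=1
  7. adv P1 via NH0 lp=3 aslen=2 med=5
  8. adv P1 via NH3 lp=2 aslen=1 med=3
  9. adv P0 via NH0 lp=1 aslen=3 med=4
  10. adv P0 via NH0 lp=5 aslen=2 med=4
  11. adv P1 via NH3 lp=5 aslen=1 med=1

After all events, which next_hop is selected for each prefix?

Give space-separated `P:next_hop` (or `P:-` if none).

Op 1: best P0=NH2 P1=-
Op 2: best P0=NH2 P1=-
Op 3: best P0=NH2 P1=NH1
Op 4: best P0=NH2 P1=NH0
Op 5: best P0=NH0 P1=NH0
Op 6: best P0=NH0 P1=NH0
Op 7: best P0=NH0 P1=NH0
Op 8: best P0=NH0 P1=NH0
Op 9: best P0=NH2 P1=NH0
Op 10: best P0=NH0 P1=NH0
Op 11: best P0=NH0 P1=NH3

Answer: P0:NH0 P1:NH3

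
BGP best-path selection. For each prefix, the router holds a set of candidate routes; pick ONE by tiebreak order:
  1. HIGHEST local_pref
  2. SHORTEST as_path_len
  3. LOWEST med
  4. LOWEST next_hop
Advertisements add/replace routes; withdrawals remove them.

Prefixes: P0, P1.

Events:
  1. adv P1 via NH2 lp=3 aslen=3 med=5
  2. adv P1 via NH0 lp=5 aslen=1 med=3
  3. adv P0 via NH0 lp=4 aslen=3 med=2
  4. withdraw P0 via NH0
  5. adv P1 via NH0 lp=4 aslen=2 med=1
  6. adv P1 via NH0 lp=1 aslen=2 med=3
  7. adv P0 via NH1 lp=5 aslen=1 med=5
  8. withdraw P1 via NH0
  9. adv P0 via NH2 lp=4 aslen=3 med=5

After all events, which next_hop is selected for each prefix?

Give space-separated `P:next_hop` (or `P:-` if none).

Answer: P0:NH1 P1:NH2

Derivation:
Op 1: best P0=- P1=NH2
Op 2: best P0=- P1=NH0
Op 3: best P0=NH0 P1=NH0
Op 4: best P0=- P1=NH0
Op 5: best P0=- P1=NH0
Op 6: best P0=- P1=NH2
Op 7: best P0=NH1 P1=NH2
Op 8: best P0=NH1 P1=NH2
Op 9: best P0=NH1 P1=NH2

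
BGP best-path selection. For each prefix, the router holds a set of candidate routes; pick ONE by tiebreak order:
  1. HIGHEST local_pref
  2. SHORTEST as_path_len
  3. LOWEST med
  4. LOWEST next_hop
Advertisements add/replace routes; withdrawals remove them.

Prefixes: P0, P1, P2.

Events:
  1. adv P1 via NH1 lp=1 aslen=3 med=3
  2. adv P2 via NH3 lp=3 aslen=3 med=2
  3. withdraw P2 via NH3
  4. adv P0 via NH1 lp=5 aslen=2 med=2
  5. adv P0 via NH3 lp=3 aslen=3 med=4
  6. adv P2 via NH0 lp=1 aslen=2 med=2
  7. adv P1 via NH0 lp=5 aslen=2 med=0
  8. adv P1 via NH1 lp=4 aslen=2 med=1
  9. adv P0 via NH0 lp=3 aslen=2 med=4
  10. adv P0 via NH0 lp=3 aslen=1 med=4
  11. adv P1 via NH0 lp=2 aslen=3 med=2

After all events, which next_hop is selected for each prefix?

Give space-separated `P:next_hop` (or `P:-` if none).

Answer: P0:NH1 P1:NH1 P2:NH0

Derivation:
Op 1: best P0=- P1=NH1 P2=-
Op 2: best P0=- P1=NH1 P2=NH3
Op 3: best P0=- P1=NH1 P2=-
Op 4: best P0=NH1 P1=NH1 P2=-
Op 5: best P0=NH1 P1=NH1 P2=-
Op 6: best P0=NH1 P1=NH1 P2=NH0
Op 7: best P0=NH1 P1=NH0 P2=NH0
Op 8: best P0=NH1 P1=NH0 P2=NH0
Op 9: best P0=NH1 P1=NH0 P2=NH0
Op 10: best P0=NH1 P1=NH0 P2=NH0
Op 11: best P0=NH1 P1=NH1 P2=NH0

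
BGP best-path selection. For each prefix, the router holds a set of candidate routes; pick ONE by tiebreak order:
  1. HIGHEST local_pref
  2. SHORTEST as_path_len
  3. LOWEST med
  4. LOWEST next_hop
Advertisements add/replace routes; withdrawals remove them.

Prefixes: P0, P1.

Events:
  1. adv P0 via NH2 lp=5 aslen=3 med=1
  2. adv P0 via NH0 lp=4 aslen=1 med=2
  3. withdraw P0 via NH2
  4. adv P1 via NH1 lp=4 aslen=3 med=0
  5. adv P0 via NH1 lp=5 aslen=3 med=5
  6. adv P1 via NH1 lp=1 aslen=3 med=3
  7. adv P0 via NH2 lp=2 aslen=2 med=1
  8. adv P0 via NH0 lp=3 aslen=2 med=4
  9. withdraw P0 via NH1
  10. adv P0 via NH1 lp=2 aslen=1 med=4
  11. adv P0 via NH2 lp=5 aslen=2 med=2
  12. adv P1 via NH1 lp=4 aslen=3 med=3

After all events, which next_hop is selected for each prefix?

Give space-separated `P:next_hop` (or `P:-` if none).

Op 1: best P0=NH2 P1=-
Op 2: best P0=NH2 P1=-
Op 3: best P0=NH0 P1=-
Op 4: best P0=NH0 P1=NH1
Op 5: best P0=NH1 P1=NH1
Op 6: best P0=NH1 P1=NH1
Op 7: best P0=NH1 P1=NH1
Op 8: best P0=NH1 P1=NH1
Op 9: best P0=NH0 P1=NH1
Op 10: best P0=NH0 P1=NH1
Op 11: best P0=NH2 P1=NH1
Op 12: best P0=NH2 P1=NH1

Answer: P0:NH2 P1:NH1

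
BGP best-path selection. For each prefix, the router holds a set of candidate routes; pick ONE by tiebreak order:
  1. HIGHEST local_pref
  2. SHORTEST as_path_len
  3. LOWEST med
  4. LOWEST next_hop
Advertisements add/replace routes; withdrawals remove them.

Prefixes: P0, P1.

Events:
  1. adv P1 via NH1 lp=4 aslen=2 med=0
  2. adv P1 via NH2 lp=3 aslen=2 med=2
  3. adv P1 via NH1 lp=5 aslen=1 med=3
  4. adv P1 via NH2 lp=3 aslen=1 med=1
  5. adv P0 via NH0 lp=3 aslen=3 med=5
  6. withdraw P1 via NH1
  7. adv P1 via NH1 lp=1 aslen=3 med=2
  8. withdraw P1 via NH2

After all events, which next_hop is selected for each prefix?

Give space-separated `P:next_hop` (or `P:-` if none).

Answer: P0:NH0 P1:NH1

Derivation:
Op 1: best P0=- P1=NH1
Op 2: best P0=- P1=NH1
Op 3: best P0=- P1=NH1
Op 4: best P0=- P1=NH1
Op 5: best P0=NH0 P1=NH1
Op 6: best P0=NH0 P1=NH2
Op 7: best P0=NH0 P1=NH2
Op 8: best P0=NH0 P1=NH1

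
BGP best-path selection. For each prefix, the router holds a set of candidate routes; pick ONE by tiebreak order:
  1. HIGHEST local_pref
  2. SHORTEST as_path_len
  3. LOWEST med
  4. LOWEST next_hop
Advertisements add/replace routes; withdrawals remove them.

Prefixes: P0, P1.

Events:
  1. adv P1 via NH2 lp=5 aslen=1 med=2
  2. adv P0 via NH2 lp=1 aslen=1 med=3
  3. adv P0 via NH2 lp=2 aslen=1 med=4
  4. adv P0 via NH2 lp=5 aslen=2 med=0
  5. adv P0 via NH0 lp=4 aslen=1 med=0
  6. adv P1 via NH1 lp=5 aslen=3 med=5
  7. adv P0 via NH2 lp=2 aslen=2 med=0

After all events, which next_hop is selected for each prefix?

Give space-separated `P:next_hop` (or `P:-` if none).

Answer: P0:NH0 P1:NH2

Derivation:
Op 1: best P0=- P1=NH2
Op 2: best P0=NH2 P1=NH2
Op 3: best P0=NH2 P1=NH2
Op 4: best P0=NH2 P1=NH2
Op 5: best P0=NH2 P1=NH2
Op 6: best P0=NH2 P1=NH2
Op 7: best P0=NH0 P1=NH2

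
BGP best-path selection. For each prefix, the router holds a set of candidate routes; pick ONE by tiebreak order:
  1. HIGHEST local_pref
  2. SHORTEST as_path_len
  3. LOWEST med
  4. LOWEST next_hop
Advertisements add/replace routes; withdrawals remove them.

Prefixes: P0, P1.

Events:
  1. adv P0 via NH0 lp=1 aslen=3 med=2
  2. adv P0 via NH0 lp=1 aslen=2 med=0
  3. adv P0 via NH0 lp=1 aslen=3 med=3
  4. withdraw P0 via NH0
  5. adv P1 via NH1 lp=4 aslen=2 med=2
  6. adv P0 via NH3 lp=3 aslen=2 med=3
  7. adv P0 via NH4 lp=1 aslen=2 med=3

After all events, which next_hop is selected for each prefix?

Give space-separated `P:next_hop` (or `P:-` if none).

Op 1: best P0=NH0 P1=-
Op 2: best P0=NH0 P1=-
Op 3: best P0=NH0 P1=-
Op 4: best P0=- P1=-
Op 5: best P0=- P1=NH1
Op 6: best P0=NH3 P1=NH1
Op 7: best P0=NH3 P1=NH1

Answer: P0:NH3 P1:NH1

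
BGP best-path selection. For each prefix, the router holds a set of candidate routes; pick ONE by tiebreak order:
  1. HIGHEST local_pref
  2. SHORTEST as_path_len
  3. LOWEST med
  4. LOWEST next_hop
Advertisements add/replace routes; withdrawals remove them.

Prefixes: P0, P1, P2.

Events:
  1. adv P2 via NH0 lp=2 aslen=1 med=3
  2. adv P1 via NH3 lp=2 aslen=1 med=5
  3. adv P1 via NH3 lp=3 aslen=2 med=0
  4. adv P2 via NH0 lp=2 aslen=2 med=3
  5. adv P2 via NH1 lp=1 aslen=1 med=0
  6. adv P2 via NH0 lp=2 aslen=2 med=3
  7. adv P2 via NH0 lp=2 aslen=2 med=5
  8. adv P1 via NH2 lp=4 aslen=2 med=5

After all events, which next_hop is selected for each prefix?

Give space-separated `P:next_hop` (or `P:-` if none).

Answer: P0:- P1:NH2 P2:NH0

Derivation:
Op 1: best P0=- P1=- P2=NH0
Op 2: best P0=- P1=NH3 P2=NH0
Op 3: best P0=- P1=NH3 P2=NH0
Op 4: best P0=- P1=NH3 P2=NH0
Op 5: best P0=- P1=NH3 P2=NH0
Op 6: best P0=- P1=NH3 P2=NH0
Op 7: best P0=- P1=NH3 P2=NH0
Op 8: best P0=- P1=NH2 P2=NH0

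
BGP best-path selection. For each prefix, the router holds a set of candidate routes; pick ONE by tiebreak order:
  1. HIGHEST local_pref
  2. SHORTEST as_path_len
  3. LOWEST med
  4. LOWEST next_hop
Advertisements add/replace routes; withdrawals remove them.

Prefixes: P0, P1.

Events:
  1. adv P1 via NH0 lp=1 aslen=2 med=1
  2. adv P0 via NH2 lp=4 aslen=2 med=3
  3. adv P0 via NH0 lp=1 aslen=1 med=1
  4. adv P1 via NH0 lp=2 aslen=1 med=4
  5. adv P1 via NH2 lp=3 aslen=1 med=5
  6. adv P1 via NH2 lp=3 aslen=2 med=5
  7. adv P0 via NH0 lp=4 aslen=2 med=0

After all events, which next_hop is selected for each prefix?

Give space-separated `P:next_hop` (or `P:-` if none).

Answer: P0:NH0 P1:NH2

Derivation:
Op 1: best P0=- P1=NH0
Op 2: best P0=NH2 P1=NH0
Op 3: best P0=NH2 P1=NH0
Op 4: best P0=NH2 P1=NH0
Op 5: best P0=NH2 P1=NH2
Op 6: best P0=NH2 P1=NH2
Op 7: best P0=NH0 P1=NH2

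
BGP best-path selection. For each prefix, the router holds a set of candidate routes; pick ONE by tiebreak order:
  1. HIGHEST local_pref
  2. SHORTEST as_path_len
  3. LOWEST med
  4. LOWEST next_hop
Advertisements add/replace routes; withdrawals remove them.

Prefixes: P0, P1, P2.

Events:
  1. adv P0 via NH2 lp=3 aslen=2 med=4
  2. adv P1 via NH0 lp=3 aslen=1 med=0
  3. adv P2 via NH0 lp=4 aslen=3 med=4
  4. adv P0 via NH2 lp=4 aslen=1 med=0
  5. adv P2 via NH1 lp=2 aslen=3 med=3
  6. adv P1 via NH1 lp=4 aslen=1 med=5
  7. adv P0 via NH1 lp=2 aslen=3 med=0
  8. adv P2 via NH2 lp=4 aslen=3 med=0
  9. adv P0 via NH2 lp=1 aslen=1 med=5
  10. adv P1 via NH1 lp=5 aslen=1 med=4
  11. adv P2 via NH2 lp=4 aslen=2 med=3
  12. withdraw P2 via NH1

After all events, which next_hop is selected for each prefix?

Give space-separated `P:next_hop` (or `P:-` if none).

Op 1: best P0=NH2 P1=- P2=-
Op 2: best P0=NH2 P1=NH0 P2=-
Op 3: best P0=NH2 P1=NH0 P2=NH0
Op 4: best P0=NH2 P1=NH0 P2=NH0
Op 5: best P0=NH2 P1=NH0 P2=NH0
Op 6: best P0=NH2 P1=NH1 P2=NH0
Op 7: best P0=NH2 P1=NH1 P2=NH0
Op 8: best P0=NH2 P1=NH1 P2=NH2
Op 9: best P0=NH1 P1=NH1 P2=NH2
Op 10: best P0=NH1 P1=NH1 P2=NH2
Op 11: best P0=NH1 P1=NH1 P2=NH2
Op 12: best P0=NH1 P1=NH1 P2=NH2

Answer: P0:NH1 P1:NH1 P2:NH2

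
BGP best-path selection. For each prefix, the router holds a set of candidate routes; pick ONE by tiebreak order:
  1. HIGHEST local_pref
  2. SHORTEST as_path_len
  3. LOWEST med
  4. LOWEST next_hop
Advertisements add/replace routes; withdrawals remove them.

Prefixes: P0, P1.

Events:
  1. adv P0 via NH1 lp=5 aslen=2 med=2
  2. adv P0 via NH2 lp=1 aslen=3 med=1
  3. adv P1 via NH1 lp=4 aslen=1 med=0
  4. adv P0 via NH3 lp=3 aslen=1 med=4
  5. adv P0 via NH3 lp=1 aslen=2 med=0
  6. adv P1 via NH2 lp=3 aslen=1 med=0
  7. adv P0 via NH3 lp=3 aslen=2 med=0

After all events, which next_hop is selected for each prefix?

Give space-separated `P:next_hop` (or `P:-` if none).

Op 1: best P0=NH1 P1=-
Op 2: best P0=NH1 P1=-
Op 3: best P0=NH1 P1=NH1
Op 4: best P0=NH1 P1=NH1
Op 5: best P0=NH1 P1=NH1
Op 6: best P0=NH1 P1=NH1
Op 7: best P0=NH1 P1=NH1

Answer: P0:NH1 P1:NH1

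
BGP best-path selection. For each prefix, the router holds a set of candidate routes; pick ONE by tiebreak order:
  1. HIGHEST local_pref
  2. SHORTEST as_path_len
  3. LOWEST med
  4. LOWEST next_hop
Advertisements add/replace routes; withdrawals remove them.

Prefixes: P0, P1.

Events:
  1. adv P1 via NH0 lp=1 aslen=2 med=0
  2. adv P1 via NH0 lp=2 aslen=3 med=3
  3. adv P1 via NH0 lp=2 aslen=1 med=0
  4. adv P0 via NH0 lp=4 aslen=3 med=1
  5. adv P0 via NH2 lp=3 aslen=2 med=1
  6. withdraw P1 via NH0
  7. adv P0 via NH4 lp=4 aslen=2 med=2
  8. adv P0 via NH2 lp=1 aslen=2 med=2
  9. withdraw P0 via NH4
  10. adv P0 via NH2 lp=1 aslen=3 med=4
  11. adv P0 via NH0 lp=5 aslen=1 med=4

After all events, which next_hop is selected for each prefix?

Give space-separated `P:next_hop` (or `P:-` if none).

Answer: P0:NH0 P1:-

Derivation:
Op 1: best P0=- P1=NH0
Op 2: best P0=- P1=NH0
Op 3: best P0=- P1=NH0
Op 4: best P0=NH0 P1=NH0
Op 5: best P0=NH0 P1=NH0
Op 6: best P0=NH0 P1=-
Op 7: best P0=NH4 P1=-
Op 8: best P0=NH4 P1=-
Op 9: best P0=NH0 P1=-
Op 10: best P0=NH0 P1=-
Op 11: best P0=NH0 P1=-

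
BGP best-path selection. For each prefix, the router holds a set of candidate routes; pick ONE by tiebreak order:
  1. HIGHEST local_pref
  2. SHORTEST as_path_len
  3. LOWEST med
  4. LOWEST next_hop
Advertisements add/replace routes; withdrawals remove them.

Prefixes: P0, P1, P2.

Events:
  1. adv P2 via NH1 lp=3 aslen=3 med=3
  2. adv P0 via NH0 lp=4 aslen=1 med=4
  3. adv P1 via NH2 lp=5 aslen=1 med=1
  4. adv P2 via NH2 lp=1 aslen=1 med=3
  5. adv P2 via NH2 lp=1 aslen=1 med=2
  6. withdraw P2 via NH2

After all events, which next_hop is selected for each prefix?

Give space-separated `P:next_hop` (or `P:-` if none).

Op 1: best P0=- P1=- P2=NH1
Op 2: best P0=NH0 P1=- P2=NH1
Op 3: best P0=NH0 P1=NH2 P2=NH1
Op 4: best P0=NH0 P1=NH2 P2=NH1
Op 5: best P0=NH0 P1=NH2 P2=NH1
Op 6: best P0=NH0 P1=NH2 P2=NH1

Answer: P0:NH0 P1:NH2 P2:NH1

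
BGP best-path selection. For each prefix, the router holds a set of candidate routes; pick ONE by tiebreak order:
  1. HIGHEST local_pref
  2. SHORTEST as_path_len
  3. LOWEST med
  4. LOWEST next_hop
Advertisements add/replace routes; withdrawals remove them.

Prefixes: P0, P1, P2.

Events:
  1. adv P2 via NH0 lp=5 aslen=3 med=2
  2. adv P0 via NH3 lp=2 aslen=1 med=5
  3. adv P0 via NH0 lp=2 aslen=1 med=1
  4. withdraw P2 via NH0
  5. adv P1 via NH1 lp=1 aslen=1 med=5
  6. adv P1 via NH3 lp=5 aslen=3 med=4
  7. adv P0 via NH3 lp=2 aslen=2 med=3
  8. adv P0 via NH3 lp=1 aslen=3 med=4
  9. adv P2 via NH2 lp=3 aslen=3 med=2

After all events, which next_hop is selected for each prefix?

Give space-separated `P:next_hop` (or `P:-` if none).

Answer: P0:NH0 P1:NH3 P2:NH2

Derivation:
Op 1: best P0=- P1=- P2=NH0
Op 2: best P0=NH3 P1=- P2=NH0
Op 3: best P0=NH0 P1=- P2=NH0
Op 4: best P0=NH0 P1=- P2=-
Op 5: best P0=NH0 P1=NH1 P2=-
Op 6: best P0=NH0 P1=NH3 P2=-
Op 7: best P0=NH0 P1=NH3 P2=-
Op 8: best P0=NH0 P1=NH3 P2=-
Op 9: best P0=NH0 P1=NH3 P2=NH2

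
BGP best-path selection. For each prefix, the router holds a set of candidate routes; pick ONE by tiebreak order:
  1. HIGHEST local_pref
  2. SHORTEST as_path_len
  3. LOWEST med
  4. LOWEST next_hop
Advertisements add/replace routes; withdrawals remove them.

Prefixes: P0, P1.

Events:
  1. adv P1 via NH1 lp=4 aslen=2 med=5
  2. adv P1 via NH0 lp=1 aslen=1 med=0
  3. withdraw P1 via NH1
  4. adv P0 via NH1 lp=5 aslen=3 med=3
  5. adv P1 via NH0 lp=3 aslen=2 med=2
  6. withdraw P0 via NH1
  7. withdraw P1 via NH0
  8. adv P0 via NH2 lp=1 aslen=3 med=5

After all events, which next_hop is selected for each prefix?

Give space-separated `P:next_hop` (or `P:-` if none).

Op 1: best P0=- P1=NH1
Op 2: best P0=- P1=NH1
Op 3: best P0=- P1=NH0
Op 4: best P0=NH1 P1=NH0
Op 5: best P0=NH1 P1=NH0
Op 6: best P0=- P1=NH0
Op 7: best P0=- P1=-
Op 8: best P0=NH2 P1=-

Answer: P0:NH2 P1:-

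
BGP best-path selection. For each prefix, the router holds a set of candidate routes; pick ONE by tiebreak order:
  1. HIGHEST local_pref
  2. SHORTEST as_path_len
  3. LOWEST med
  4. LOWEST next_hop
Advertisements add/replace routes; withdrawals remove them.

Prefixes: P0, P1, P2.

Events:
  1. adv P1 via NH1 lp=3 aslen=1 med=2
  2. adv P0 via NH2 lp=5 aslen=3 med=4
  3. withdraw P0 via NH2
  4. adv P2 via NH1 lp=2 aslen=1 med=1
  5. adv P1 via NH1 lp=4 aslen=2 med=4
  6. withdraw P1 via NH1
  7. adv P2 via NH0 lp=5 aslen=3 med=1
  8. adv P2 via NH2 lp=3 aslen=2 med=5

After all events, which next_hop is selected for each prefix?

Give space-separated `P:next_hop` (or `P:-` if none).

Answer: P0:- P1:- P2:NH0

Derivation:
Op 1: best P0=- P1=NH1 P2=-
Op 2: best P0=NH2 P1=NH1 P2=-
Op 3: best P0=- P1=NH1 P2=-
Op 4: best P0=- P1=NH1 P2=NH1
Op 5: best P0=- P1=NH1 P2=NH1
Op 6: best P0=- P1=- P2=NH1
Op 7: best P0=- P1=- P2=NH0
Op 8: best P0=- P1=- P2=NH0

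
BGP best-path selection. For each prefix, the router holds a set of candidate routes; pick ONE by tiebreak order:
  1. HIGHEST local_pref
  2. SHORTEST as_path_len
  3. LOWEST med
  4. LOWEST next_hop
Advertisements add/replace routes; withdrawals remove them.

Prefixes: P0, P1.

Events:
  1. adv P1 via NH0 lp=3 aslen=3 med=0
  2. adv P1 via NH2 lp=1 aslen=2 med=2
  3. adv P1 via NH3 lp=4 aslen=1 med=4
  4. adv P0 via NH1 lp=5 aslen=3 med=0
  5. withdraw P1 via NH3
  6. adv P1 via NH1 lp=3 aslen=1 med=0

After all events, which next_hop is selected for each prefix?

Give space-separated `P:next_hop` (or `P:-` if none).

Op 1: best P0=- P1=NH0
Op 2: best P0=- P1=NH0
Op 3: best P0=- P1=NH3
Op 4: best P0=NH1 P1=NH3
Op 5: best P0=NH1 P1=NH0
Op 6: best P0=NH1 P1=NH1

Answer: P0:NH1 P1:NH1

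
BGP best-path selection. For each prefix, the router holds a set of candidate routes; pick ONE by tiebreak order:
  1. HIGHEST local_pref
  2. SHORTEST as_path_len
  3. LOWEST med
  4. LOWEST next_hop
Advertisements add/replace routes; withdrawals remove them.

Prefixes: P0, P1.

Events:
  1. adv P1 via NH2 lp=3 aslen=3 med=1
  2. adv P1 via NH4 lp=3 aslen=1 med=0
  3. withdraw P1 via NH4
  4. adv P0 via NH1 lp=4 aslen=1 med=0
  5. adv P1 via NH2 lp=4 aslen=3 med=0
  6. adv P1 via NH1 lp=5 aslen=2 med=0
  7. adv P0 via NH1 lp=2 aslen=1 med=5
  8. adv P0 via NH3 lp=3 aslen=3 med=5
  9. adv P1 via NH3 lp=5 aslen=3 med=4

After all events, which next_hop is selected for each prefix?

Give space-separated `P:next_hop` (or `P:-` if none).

Op 1: best P0=- P1=NH2
Op 2: best P0=- P1=NH4
Op 3: best P0=- P1=NH2
Op 4: best P0=NH1 P1=NH2
Op 5: best P0=NH1 P1=NH2
Op 6: best P0=NH1 P1=NH1
Op 7: best P0=NH1 P1=NH1
Op 8: best P0=NH3 P1=NH1
Op 9: best P0=NH3 P1=NH1

Answer: P0:NH3 P1:NH1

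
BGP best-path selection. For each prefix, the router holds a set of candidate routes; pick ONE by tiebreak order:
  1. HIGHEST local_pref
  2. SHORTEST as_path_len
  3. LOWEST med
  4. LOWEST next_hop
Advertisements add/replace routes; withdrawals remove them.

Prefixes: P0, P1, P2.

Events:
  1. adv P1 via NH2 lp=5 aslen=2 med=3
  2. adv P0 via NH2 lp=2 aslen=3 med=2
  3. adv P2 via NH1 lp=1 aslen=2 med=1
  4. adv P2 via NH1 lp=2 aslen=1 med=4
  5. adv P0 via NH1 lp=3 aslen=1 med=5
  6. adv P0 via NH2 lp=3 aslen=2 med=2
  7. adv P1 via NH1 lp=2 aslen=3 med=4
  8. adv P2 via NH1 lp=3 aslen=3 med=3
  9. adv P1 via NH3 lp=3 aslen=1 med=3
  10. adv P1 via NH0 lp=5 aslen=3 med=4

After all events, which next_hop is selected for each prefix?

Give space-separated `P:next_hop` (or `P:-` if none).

Op 1: best P0=- P1=NH2 P2=-
Op 2: best P0=NH2 P1=NH2 P2=-
Op 3: best P0=NH2 P1=NH2 P2=NH1
Op 4: best P0=NH2 P1=NH2 P2=NH1
Op 5: best P0=NH1 P1=NH2 P2=NH1
Op 6: best P0=NH1 P1=NH2 P2=NH1
Op 7: best P0=NH1 P1=NH2 P2=NH1
Op 8: best P0=NH1 P1=NH2 P2=NH1
Op 9: best P0=NH1 P1=NH2 P2=NH1
Op 10: best P0=NH1 P1=NH2 P2=NH1

Answer: P0:NH1 P1:NH2 P2:NH1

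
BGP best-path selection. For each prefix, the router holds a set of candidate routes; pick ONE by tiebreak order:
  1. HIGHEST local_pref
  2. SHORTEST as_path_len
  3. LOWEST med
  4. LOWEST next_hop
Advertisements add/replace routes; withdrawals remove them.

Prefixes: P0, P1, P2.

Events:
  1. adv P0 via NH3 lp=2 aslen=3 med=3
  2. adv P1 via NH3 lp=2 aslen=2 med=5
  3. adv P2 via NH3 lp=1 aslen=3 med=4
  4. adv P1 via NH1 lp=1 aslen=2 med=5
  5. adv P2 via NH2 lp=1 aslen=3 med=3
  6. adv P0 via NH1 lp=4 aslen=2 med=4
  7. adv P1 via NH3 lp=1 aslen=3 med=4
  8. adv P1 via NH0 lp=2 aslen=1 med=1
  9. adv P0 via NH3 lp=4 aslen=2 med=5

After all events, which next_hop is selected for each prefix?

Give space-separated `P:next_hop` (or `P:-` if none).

Answer: P0:NH1 P1:NH0 P2:NH2

Derivation:
Op 1: best P0=NH3 P1=- P2=-
Op 2: best P0=NH3 P1=NH3 P2=-
Op 3: best P0=NH3 P1=NH3 P2=NH3
Op 4: best P0=NH3 P1=NH3 P2=NH3
Op 5: best P0=NH3 P1=NH3 P2=NH2
Op 6: best P0=NH1 P1=NH3 P2=NH2
Op 7: best P0=NH1 P1=NH1 P2=NH2
Op 8: best P0=NH1 P1=NH0 P2=NH2
Op 9: best P0=NH1 P1=NH0 P2=NH2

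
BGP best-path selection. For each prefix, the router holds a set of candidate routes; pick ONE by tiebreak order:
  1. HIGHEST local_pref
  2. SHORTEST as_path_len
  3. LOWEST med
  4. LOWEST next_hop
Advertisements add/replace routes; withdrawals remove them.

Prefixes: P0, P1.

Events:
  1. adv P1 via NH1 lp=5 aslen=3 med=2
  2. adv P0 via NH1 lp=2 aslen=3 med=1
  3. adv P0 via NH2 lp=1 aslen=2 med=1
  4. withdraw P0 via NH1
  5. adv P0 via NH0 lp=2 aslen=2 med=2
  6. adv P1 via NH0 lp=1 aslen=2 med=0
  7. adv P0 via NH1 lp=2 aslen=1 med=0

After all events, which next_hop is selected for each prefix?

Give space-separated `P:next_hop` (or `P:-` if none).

Op 1: best P0=- P1=NH1
Op 2: best P0=NH1 P1=NH1
Op 3: best P0=NH1 P1=NH1
Op 4: best P0=NH2 P1=NH1
Op 5: best P0=NH0 P1=NH1
Op 6: best P0=NH0 P1=NH1
Op 7: best P0=NH1 P1=NH1

Answer: P0:NH1 P1:NH1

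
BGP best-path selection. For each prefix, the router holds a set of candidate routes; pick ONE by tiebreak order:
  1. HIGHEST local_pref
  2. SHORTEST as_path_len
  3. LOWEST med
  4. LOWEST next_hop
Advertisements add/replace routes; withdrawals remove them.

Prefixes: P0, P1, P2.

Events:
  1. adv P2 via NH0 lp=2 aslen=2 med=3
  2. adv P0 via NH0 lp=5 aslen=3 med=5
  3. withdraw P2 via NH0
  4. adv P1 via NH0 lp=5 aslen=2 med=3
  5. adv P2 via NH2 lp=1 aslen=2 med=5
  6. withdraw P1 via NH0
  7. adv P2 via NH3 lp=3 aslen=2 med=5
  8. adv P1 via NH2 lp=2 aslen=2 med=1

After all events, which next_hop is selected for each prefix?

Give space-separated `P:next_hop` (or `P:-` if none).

Op 1: best P0=- P1=- P2=NH0
Op 2: best P0=NH0 P1=- P2=NH0
Op 3: best P0=NH0 P1=- P2=-
Op 4: best P0=NH0 P1=NH0 P2=-
Op 5: best P0=NH0 P1=NH0 P2=NH2
Op 6: best P0=NH0 P1=- P2=NH2
Op 7: best P0=NH0 P1=- P2=NH3
Op 8: best P0=NH0 P1=NH2 P2=NH3

Answer: P0:NH0 P1:NH2 P2:NH3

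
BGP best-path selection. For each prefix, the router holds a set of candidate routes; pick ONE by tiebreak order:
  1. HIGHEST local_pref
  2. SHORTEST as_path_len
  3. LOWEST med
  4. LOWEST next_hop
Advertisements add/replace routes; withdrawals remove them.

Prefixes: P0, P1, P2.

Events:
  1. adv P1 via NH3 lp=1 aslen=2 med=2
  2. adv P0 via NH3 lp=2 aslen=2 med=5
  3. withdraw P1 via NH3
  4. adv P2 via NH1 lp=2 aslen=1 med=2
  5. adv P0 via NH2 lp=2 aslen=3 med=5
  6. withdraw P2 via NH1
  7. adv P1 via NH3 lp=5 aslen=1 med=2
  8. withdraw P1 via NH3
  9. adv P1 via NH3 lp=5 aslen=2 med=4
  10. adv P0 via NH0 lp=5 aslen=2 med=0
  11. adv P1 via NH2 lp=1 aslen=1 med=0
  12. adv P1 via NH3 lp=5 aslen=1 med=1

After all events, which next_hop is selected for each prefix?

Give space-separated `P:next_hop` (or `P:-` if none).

Answer: P0:NH0 P1:NH3 P2:-

Derivation:
Op 1: best P0=- P1=NH3 P2=-
Op 2: best P0=NH3 P1=NH3 P2=-
Op 3: best P0=NH3 P1=- P2=-
Op 4: best P0=NH3 P1=- P2=NH1
Op 5: best P0=NH3 P1=- P2=NH1
Op 6: best P0=NH3 P1=- P2=-
Op 7: best P0=NH3 P1=NH3 P2=-
Op 8: best P0=NH3 P1=- P2=-
Op 9: best P0=NH3 P1=NH3 P2=-
Op 10: best P0=NH0 P1=NH3 P2=-
Op 11: best P0=NH0 P1=NH3 P2=-
Op 12: best P0=NH0 P1=NH3 P2=-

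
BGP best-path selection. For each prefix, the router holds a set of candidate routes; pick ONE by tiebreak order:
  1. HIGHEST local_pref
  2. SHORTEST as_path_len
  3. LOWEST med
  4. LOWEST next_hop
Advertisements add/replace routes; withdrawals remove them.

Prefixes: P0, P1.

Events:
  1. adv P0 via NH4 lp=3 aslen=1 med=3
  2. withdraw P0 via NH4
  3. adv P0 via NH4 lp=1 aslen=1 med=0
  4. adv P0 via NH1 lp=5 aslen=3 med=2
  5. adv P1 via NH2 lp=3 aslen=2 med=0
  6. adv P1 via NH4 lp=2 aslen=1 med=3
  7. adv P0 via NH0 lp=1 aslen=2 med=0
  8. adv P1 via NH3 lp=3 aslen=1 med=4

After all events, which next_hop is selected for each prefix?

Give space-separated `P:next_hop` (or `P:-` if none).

Op 1: best P0=NH4 P1=-
Op 2: best P0=- P1=-
Op 3: best P0=NH4 P1=-
Op 4: best P0=NH1 P1=-
Op 5: best P0=NH1 P1=NH2
Op 6: best P0=NH1 P1=NH2
Op 7: best P0=NH1 P1=NH2
Op 8: best P0=NH1 P1=NH3

Answer: P0:NH1 P1:NH3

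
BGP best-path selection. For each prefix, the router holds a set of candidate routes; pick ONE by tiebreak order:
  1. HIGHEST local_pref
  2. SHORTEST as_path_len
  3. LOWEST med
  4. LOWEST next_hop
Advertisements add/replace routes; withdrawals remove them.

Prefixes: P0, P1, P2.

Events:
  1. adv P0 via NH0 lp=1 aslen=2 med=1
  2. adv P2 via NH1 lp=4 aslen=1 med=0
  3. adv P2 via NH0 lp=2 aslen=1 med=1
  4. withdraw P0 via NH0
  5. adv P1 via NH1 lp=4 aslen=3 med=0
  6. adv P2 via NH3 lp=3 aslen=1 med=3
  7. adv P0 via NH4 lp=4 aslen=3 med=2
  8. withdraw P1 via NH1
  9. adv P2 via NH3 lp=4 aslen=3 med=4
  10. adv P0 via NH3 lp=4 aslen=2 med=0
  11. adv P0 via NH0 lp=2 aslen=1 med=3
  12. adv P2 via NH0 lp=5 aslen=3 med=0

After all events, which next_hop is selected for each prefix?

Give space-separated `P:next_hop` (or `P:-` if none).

Op 1: best P0=NH0 P1=- P2=-
Op 2: best P0=NH0 P1=- P2=NH1
Op 3: best P0=NH0 P1=- P2=NH1
Op 4: best P0=- P1=- P2=NH1
Op 5: best P0=- P1=NH1 P2=NH1
Op 6: best P0=- P1=NH1 P2=NH1
Op 7: best P0=NH4 P1=NH1 P2=NH1
Op 8: best P0=NH4 P1=- P2=NH1
Op 9: best P0=NH4 P1=- P2=NH1
Op 10: best P0=NH3 P1=- P2=NH1
Op 11: best P0=NH3 P1=- P2=NH1
Op 12: best P0=NH3 P1=- P2=NH0

Answer: P0:NH3 P1:- P2:NH0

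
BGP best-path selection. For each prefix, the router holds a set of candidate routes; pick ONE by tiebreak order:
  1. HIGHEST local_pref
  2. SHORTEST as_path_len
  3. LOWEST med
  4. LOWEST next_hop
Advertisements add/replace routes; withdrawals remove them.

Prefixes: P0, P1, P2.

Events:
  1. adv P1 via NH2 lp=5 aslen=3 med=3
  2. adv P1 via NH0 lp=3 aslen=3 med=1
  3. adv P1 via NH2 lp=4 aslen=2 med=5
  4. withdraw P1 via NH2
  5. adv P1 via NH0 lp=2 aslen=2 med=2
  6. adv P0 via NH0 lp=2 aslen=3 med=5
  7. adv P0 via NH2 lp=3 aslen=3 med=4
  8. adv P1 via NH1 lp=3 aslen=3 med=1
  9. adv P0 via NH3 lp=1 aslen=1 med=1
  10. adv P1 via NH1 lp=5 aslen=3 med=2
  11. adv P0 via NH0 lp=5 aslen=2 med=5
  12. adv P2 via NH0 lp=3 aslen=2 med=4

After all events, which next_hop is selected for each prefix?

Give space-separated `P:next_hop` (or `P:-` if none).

Answer: P0:NH0 P1:NH1 P2:NH0

Derivation:
Op 1: best P0=- P1=NH2 P2=-
Op 2: best P0=- P1=NH2 P2=-
Op 3: best P0=- P1=NH2 P2=-
Op 4: best P0=- P1=NH0 P2=-
Op 5: best P0=- P1=NH0 P2=-
Op 6: best P0=NH0 P1=NH0 P2=-
Op 7: best P0=NH2 P1=NH0 P2=-
Op 8: best P0=NH2 P1=NH1 P2=-
Op 9: best P0=NH2 P1=NH1 P2=-
Op 10: best P0=NH2 P1=NH1 P2=-
Op 11: best P0=NH0 P1=NH1 P2=-
Op 12: best P0=NH0 P1=NH1 P2=NH0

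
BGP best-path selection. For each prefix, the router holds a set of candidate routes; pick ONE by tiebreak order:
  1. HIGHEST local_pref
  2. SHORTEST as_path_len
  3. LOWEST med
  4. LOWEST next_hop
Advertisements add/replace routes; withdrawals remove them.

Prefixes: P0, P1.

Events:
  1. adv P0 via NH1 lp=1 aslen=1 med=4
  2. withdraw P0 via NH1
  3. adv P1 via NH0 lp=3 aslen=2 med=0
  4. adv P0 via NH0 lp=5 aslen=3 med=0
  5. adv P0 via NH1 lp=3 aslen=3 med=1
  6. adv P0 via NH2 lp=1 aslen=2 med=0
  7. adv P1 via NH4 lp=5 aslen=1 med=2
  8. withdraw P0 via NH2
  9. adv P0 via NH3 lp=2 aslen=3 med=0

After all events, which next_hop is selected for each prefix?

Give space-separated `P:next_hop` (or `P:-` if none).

Answer: P0:NH0 P1:NH4

Derivation:
Op 1: best P0=NH1 P1=-
Op 2: best P0=- P1=-
Op 3: best P0=- P1=NH0
Op 4: best P0=NH0 P1=NH0
Op 5: best P0=NH0 P1=NH0
Op 6: best P0=NH0 P1=NH0
Op 7: best P0=NH0 P1=NH4
Op 8: best P0=NH0 P1=NH4
Op 9: best P0=NH0 P1=NH4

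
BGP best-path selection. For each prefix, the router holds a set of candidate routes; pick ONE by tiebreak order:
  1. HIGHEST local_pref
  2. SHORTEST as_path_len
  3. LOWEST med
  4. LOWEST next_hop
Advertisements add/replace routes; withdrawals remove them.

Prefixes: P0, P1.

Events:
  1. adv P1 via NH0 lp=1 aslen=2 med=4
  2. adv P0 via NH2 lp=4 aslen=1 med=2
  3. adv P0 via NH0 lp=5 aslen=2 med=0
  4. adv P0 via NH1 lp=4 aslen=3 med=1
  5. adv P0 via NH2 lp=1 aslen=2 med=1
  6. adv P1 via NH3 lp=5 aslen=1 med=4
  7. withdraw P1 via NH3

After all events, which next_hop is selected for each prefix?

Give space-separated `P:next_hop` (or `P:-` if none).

Answer: P0:NH0 P1:NH0

Derivation:
Op 1: best P0=- P1=NH0
Op 2: best P0=NH2 P1=NH0
Op 3: best P0=NH0 P1=NH0
Op 4: best P0=NH0 P1=NH0
Op 5: best P0=NH0 P1=NH0
Op 6: best P0=NH0 P1=NH3
Op 7: best P0=NH0 P1=NH0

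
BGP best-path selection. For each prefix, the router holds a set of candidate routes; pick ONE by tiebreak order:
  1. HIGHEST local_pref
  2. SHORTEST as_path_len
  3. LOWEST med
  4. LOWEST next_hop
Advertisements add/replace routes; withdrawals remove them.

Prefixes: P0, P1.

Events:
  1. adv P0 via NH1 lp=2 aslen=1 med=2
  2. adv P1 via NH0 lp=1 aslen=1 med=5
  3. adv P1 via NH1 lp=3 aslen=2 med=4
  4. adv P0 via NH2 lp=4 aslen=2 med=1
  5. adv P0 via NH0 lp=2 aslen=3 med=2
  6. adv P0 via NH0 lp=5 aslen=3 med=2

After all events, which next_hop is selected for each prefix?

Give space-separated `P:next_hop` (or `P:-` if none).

Answer: P0:NH0 P1:NH1

Derivation:
Op 1: best P0=NH1 P1=-
Op 2: best P0=NH1 P1=NH0
Op 3: best P0=NH1 P1=NH1
Op 4: best P0=NH2 P1=NH1
Op 5: best P0=NH2 P1=NH1
Op 6: best P0=NH0 P1=NH1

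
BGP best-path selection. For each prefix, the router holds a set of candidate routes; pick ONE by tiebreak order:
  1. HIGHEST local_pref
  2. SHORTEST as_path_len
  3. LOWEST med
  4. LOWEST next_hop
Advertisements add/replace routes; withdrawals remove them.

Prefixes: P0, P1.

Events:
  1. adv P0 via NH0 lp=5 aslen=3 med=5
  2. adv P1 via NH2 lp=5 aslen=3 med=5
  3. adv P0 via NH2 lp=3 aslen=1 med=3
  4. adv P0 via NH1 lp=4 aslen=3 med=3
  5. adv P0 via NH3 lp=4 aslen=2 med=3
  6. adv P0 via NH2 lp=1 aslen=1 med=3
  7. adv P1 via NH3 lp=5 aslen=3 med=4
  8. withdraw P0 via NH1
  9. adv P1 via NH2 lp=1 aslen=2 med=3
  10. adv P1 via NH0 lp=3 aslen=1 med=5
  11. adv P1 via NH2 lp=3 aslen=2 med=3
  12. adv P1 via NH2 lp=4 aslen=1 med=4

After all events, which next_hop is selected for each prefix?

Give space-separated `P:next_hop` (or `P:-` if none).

Op 1: best P0=NH0 P1=-
Op 2: best P0=NH0 P1=NH2
Op 3: best P0=NH0 P1=NH2
Op 4: best P0=NH0 P1=NH2
Op 5: best P0=NH0 P1=NH2
Op 6: best P0=NH0 P1=NH2
Op 7: best P0=NH0 P1=NH3
Op 8: best P0=NH0 P1=NH3
Op 9: best P0=NH0 P1=NH3
Op 10: best P0=NH0 P1=NH3
Op 11: best P0=NH0 P1=NH3
Op 12: best P0=NH0 P1=NH3

Answer: P0:NH0 P1:NH3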